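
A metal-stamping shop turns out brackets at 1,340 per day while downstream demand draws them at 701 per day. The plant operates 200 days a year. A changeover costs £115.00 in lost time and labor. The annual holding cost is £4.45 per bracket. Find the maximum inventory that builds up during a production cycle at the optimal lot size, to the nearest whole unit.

Annual demand D = 701 × 200 = 140,200.
Production build-up factor (1 − d/p) = 1 − 701/1,340 = 0.4769.
Q* = √(2DS / (H(1 − d/p))) = √(2 × 140,200 × 115 / (4.45 × 0.4769)).
= √(32,246,000 / 2.1221) ≈ 3898.162.
Maximum inventory = Q*(1 − d/p) = 3898.162 × 0.4769 ≈ 1858.900.

I_max ≈ 1,859 brackets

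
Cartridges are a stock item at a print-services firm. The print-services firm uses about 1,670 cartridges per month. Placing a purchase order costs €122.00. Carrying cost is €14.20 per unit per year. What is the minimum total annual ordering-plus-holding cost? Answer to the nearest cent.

Annual demand D = 1,670 × 12 = 20,040.
Q* = √(2DS/H) = √(2 × 20,040 × 122 / 14.2) ≈ 586.81.
At the optimum the two cost components are equal, so total cost = 2·(Q*/2)H = Q*·H.
Minimum total = √(2DSH) = √(2 × 20,040 × 122 × 14.2) ≈ 8332.742.

TC* ≈ €8,332.74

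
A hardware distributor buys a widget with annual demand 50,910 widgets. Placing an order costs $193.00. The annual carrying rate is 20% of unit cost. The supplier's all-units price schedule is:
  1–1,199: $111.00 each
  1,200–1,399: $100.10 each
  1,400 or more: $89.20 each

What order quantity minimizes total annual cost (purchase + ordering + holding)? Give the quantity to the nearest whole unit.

Holding cost per unit per year at price C is H = 0.20·C.
For each price level, check whether its EOQ is feasible; otherwise the best quantity at that price is the breakpoint.
EOQ at $111.00 = 940.8 (feasible in tier 1): TC = 50,910×$111.00 + (50,910/940.8)×193 + (940.8/2)×0.20×$111.00 = $5,671,896.79.
EOQ at $100.10 = 990.7 < 1200, so use break Q=1200: TC = 50,910×$100.10 + (50,910/1200.0)×193 + (1200.0/2)×0.20×$100.10 = $5,116,291.03.
EOQ at $89.20 = 1049.5 < 1400, so use break Q=1400: TC = 50,910×$89.20 + (50,910/1400.0)×193 + (1400.0/2)×0.20×$89.20 = $4,560,678.31.
Lowest total cost is $4,560,678.31 at Q = 1400.0.

Q* ≈ 1,400 widgets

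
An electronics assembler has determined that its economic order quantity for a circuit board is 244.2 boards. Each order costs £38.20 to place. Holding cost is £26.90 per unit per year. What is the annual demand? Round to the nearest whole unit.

D ≈ 20,997 boards per year

The basic EOQ model gives Q* = √(2DS/H); rearrange for the unknown.
From Q* = √(2DS/H): D = Q*²H / (2S) = 244.2² × 26.9 / (2 × 38.2) = 20996.661.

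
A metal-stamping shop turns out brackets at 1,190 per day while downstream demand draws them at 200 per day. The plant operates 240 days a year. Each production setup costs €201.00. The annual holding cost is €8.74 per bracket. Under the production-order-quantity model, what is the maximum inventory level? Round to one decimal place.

I_max ≈ 1,355.3 brackets

Annual demand D = 200 × 240 = 48,000.
Production build-up factor (1 − d/p) = 1 − 200/1,190 = 0.8319.
Q* = √(2DS / (H(1 − d/p))) = √(2 × 48,000 × 201 / (8.74 × 0.8319)).
= √(19,296,000 / 7.2711) ≈ 1629.048.
Maximum inventory = Q*(1 − d/p) = 1629.048 × 0.8319 ≈ 1355.258.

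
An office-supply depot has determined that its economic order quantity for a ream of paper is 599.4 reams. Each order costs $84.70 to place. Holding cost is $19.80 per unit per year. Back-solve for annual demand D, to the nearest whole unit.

Invert the EOQ relation Q*² = 2DS/H.
From Q* = √(2DS/H): D = Q*²H / (2S) = 599.4² × 19.8 / (2 × 84.7) = 41993.808.

D ≈ 41,994 reams per year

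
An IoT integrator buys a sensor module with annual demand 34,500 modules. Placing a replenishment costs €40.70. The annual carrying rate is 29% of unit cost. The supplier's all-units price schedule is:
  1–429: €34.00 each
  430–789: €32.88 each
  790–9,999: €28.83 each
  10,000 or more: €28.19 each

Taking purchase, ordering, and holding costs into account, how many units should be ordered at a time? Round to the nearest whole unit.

Q* ≈ 790 modules

Holding cost per unit per year at price C is H = 0.29·C.
For each price level, check whether its EOQ is feasible; otherwise the best quantity at that price is the breakpoint.
Tier 1 (€34.00): EOQ = 533.7 exceeds tier's upper bound 429, so this tier is dominated.
EOQ at €32.88 = 542.7 (feasible in tier 2): TC = 34,500×€32.88 + (34,500/542.7)×40.7 + (542.7/2)×0.29×€32.88 = €1,139,534.72.
EOQ at €28.83 = 579.6 < 790, so use break Q=790: TC = 34,500×€28.83 + (34,500/790.0)×40.7 + (790.0/2)×0.29×€28.83 = €999,714.88.
EOQ at €28.19 = 586.1 < 10000, so use break Q=10000: TC = 34,500×€28.19 + (34,500/10000.0)×40.7 + (10000.0/2)×0.29×€28.19 = €1,013,570.92.
Lowest total cost is €999,714.88 at Q = 790.0.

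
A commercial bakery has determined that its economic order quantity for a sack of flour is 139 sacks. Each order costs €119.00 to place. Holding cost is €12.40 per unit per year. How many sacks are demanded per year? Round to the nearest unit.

The basic EOQ model gives Q* = √(2DS/H); rearrange for the unknown.
From Q* = √(2DS/H): D = Q*²H / (2S) = 139² × 12.4 / (2 × 119) = 1006.640.

D ≈ 1,007 sacks per year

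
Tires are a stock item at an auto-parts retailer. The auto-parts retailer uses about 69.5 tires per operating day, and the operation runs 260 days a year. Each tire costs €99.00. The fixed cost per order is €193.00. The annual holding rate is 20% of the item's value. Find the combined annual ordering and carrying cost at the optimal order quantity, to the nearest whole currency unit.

Annual demand D = 69.5 × 260 = 18,070.
Holding cost H = 0.20 × €99.00 = €19.8000 per unit per year.
The optimal lot size = √(2DS/H) = √(2 × 18,070 × 193 / 19.8) ≈ 593.53.
At Q*, ordering cost (D/Q*)S equals holding cost (Q*/2)H, each = √(DSH/2).
Minimum total = √(2DSH) = √(2 × 18,070 × 193 × 19.8) ≈ 11751.825.

TC* ≈ €11,752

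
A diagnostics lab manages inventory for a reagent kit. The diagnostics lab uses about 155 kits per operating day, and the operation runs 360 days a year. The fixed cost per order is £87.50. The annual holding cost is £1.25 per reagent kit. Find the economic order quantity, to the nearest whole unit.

Annual demand D = 155 × 360 = 55,800.
EOQ = √(2DS / H) = √(2 × 55,800 × 87.5 / 1.25).
= √(9,765,000 / 1.25) = √7,812,000 ≈ 2794.996.

Q* ≈ 2,795 kits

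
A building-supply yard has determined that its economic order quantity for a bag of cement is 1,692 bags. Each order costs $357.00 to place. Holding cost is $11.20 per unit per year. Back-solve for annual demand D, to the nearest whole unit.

Squaring Q* = √(2DS/H) gives Q*² = 2DS/H.
From Q* = √(2DS/H): D = Q*²H / (2S) = 1,692² × 11.2 / (2 × 357) = 44907.671.

D ≈ 44,908 bags per year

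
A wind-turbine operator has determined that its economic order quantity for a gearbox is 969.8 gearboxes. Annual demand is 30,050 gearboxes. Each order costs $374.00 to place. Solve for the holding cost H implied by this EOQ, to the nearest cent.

H ≈ $23.90

The basic EOQ model gives Q* = √(2DS/H); rearrange for the unknown.
From Q* = √(2DS/H): H = 2DS / Q*² = 2 × 30,050 × 374 / 969.8² = 23.8991.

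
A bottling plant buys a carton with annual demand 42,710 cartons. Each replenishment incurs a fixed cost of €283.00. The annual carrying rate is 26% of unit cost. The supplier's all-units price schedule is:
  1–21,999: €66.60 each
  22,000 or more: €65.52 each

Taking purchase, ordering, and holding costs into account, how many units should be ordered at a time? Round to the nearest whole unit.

Q* ≈ 1,182 cartons

Holding cost per unit per year at price C is H = 0.26·C.
For each price level, check whether its EOQ is feasible; otherwise the best quantity at that price is the breakpoint.
EOQ at €66.60 = 1181.5 (feasible in tier 1): TC = 42,710×€66.60 + (42,710/1181.5)×283 + (1181.5/2)×0.26×€66.60 = €2,864,945.58.
EOQ at €65.52 = 1191.2 < 22000, so use break Q=22000: TC = 42,710×€65.52 + (42,710/22000.0)×283 + (22000.0/2)×0.26×€65.52 = €2,986,295.81.
Lowest total cost is €2,864,945.58 at Q = 1181.5.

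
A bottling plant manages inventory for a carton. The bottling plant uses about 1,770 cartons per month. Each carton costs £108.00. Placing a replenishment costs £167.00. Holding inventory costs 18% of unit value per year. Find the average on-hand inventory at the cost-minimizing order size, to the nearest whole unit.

Annual demand D = 1,770 × 12 = 21,240.
Holding cost H = 0.18 × £108.00 = £19.4400 per unit per year.
Q* = √(2DS/H) = √(2 × 21,240 × 167 / 19.44) ≈ 604.09.
Average inventory = Q*/2 ≈ 604.09 / 2 = 302.045.

Average inventory ≈ 302 cartons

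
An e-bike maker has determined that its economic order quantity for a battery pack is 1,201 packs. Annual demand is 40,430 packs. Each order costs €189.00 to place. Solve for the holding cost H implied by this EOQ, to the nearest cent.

The basic EOQ model gives Q* = √(2DS/H); rearrange for the unknown.
From Q* = √(2DS/H): H = 2DS / Q*² = 2 × 40,430 × 189 / 1,201² = 10.5952.

H ≈ €10.60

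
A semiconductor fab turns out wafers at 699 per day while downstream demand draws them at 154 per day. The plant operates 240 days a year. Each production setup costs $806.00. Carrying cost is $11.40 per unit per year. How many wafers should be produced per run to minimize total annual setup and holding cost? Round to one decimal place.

Annual demand D = 154 × 240 = 36,960.
Production build-up factor (1 − d/p) = 1 − 154/699 = 0.7797.
Q* = √(2DS / (H(1 − d/p))) = √(2 × 36,960 × 806 / (11.4 × 0.7797)).
= √(59,579,520 / 8.8884) ≈ 2589.026.

Q* ≈ 2,589.0 wafers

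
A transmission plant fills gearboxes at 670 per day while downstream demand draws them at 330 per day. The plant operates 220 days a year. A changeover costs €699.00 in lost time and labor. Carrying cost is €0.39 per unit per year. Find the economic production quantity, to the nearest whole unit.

Q* ≈ 22,646 gearboxes

Annual demand D = 330 × 220 = 72,600.
Production build-up factor (1 − d/p) = 1 − 330/670 = 0.5075.
Q* = √(2DS / (H(1 − d/p))) = √(2 × 72,600 × 699 / (0.39 × 0.5075)).
= √(101,494,800 / 0.1979) ≈ 22645.793.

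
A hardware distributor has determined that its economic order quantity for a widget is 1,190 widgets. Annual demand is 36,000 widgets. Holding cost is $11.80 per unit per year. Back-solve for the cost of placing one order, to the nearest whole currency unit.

The basic EOQ model gives Q* = √(2DS/H); rearrange for the unknown.
From Q* = √(2DS/H): S = Q*²H / (2D) = 1,190² × 11.8 / (2 × 36,000) = 232.0831.

S ≈ $232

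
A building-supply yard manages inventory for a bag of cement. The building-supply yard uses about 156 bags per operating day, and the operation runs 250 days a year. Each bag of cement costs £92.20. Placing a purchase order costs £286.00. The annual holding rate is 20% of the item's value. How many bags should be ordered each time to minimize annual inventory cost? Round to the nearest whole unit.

Annual demand D = 156 × 250 = 39,000.
Holding cost H = 0.20 × £92.20 = £18.4400 per unit per year.
EOQ = √(2DS / H) = √(2 × 39,000 × 286 / 18.44).
= √(22,308,000 / 18.44) = √1,209,761.3883 ≈ 1099.892.

Q* ≈ 1,100 bags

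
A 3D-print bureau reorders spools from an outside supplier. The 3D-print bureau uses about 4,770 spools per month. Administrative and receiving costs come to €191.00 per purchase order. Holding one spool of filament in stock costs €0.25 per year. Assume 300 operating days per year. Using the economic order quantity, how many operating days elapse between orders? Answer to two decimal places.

T ≈ 49.02 days

Annual demand D = 4,770 × 12 = 57,240.
The optimal lot size = √(2DS/H) = √(2 × 57,240 × 191 / 0.25) ≈ 9352.15.
Cycle time = Q*/D × 300 = 9352.15 / 57,240 × 300 ≈ 49.015 days.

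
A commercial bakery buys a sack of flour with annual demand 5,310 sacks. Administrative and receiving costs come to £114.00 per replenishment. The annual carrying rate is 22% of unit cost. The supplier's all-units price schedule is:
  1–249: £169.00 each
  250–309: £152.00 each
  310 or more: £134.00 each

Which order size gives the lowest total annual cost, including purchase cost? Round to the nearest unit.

Holding cost per unit per year at price C is H = 0.22·C.
For each price level, check whether its EOQ is feasible; otherwise the best quantity at that price is the breakpoint.
EOQ at £169.00 = 180.5 (feasible in tier 1): TC = 5,310×£169.00 + (5,310/180.5)×114 + (180.5/2)×0.22×£169.00 = £904,099.18.
EOQ at £152.00 = 190.3 < 250, so use break Q=250: TC = 5,310×£152.00 + (5,310/250.0)×114 + (250.0/2)×0.22×£152.00 = £813,721.36.
EOQ at £134.00 = 202.7 < 310, so use break Q=310: TC = 5,310×£134.00 + (5,310/310.0)×114 + (310.0/2)×0.22×£134.00 = £718,062.11.
Lowest total cost is £718,062.11 at Q = 310.0.

Q* ≈ 310 sacks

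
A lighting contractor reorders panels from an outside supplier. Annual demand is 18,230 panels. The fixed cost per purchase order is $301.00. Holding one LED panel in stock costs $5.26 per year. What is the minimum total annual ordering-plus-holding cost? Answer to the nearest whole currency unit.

TC* ≈ $7,598

EOQ = √(2DS/H) = √(2 × 18,230 × 301 / 5.26) ≈ 1444.44.
At Q*, ordering cost (D/Q*)S equals holding cost (Q*/2)H, each = √(DSH/2).
Minimum total = √(2DSH) = √(2 × 18,230 × 301 × 5.26) ≈ 7597.740.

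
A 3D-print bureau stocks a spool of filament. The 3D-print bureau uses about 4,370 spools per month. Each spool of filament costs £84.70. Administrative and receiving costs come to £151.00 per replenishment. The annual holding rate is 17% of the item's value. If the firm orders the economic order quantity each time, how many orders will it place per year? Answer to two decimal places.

Annual demand D = 4,370 × 12 = 52,440.
Holding cost H = 0.17 × £84.70 = £14.3990 per unit per year.
The optimal lot size = √(2DS/H) = √(2 × 52,440 × 151 / 14.399) ≈ 1048.74.
Orders per year = D / Q* = 52,440 / 1048.74 ≈ 50.003.

N ≈ 50.00 orders per year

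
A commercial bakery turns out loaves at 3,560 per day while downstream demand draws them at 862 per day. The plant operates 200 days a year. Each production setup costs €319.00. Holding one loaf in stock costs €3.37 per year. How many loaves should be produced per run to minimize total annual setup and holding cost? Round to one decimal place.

Annual demand D = 862 × 200 = 172,400.
Production build-up factor (1 − d/p) = 1 − 862/3,560 = 0.7579.
Q* = √(2DS / (H(1 − d/p))) = √(2 × 172,400 × 319 / (3.37 × 0.7579)).
= √(109,991,200 / 2.554) ≈ 6562.481.

Q* ≈ 6,562.5 loaves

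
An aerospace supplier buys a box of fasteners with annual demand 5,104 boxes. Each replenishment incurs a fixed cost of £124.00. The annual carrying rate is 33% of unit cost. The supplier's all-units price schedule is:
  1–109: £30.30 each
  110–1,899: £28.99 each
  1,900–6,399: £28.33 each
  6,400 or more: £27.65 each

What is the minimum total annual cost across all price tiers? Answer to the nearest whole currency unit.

TC* ≈ £151,445

Holding cost per unit per year at price C is H = 0.33·C.
Candidates are each tier's EOQ (if it falls in that tier) and each price-break quantity.
Tier 1 (£30.30): EOQ = 355.8 exceeds tier's upper bound 109, so this tier is dominated.
EOQ at £28.99 = 363.7 (feasible in tier 2): TC = 5,104×£28.99 + (5,104/363.7)×124 + (363.7/2)×0.33×£28.99 = £151,444.82.
EOQ at £28.33 = 368.0 < 1900, so use break Q=1900: TC = 5,104×£28.33 + (5,104/1900.0)×124 + (1900.0/2)×0.33×£28.33 = £153,810.88.
EOQ at £27.65 = 372.5 < 6400, so use break Q=6400: TC = 5,104×£27.65 + (5,104/6400.0)×124 + (6400.0/2)×0.33×£27.65 = £170,422.89.
Lowest total cost among the candidates is at Q = 363.7.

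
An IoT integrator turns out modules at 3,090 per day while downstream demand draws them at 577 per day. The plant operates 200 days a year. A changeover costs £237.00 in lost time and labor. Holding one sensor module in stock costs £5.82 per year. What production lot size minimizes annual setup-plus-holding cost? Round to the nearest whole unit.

Annual demand D = 577 × 200 = 115,400.
Production build-up factor (1 − d/p) = 1 − 577/3,090 = 0.8133.
Q* = √(2DS / (H(1 − d/p))) = √(2 × 115,400 × 237 / (5.82 × 0.8133)).
= √(54,699,600 / 4.7332) ≈ 3399.489.

Q* ≈ 3,399 modules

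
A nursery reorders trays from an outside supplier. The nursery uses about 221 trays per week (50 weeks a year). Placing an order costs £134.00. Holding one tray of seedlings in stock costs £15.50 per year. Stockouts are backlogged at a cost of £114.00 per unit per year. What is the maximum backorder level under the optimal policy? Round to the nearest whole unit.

S* ≈ 56 trays

Annual demand D = 221 × 50 = 11,050.
With planned backorders, Q* = √(2DS/H) · √((H+B)/B).
√(2DS/H) = √(2 × 11,050 × 134 / 15.5) = 437.102.
√((H+B)/B) = √((15.5+114)/114) = 1.0658.
Q* ≈ 465.870.
S* = Q* · H/(H+B) = 465.870 × 15.5/129.5 ≈ 55.761.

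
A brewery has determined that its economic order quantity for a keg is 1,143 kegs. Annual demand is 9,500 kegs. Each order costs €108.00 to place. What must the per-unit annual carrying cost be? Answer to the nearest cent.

Invert the EOQ relation Q*² = 2DS/H.
From Q* = √(2DS/H): H = 2DS / Q*² = 2 × 9,500 × 108 / 1,143² = 1.5707.

H ≈ €1.57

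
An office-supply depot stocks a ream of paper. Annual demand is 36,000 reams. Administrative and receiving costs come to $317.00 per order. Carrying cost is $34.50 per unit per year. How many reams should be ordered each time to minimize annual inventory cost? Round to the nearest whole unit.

EOQ = √(2DS / H) = √(2 × 36,000 × 317 / 34.5).
= √(22,824,000 / 34.5) = √661,565.2174 ≈ 813.367.

Q* ≈ 813 reams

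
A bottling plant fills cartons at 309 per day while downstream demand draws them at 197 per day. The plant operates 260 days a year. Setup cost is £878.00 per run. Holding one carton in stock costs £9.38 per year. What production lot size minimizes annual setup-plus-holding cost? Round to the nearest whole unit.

Annual demand D = 197 × 260 = 51,220.
Production build-up factor (1 − d/p) = 1 − 197/309 = 0.3625.
Q* = √(2DS / (H(1 − d/p))) = √(2 × 51,220 × 878 / (9.38 × 0.3625)).
= √(89,942,320 / 3.3999) ≈ 5143.407.

Q* ≈ 5,143 cartons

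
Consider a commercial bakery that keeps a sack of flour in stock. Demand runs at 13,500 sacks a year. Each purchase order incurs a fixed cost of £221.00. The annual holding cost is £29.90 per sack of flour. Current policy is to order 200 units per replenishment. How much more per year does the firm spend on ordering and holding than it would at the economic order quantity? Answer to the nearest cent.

EOQ = √(2DS/H) = √(2 × 13,500 × 221 / 29.9) ≈ 446.73.
Cost at Q* = (D/Q*)S + (Q*/2)H = √(2DSH) ≈ £13,357.14.
Cost at Q = 200: (13,500/200)×221 + (200/2)×29.9 = £14,917.50 + £2,990.00 = £17,907.50.
Excess = £17,907.50 − £13,357.14 = £4,550.36.

Extra cost ≈ £4,550.36 per year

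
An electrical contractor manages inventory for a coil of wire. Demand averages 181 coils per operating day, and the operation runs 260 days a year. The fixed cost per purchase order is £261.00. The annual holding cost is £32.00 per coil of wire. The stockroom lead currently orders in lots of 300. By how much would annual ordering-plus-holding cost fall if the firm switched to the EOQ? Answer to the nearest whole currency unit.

Annual demand D = 181 × 260 = 47,060.
EOQ = √(2DS/H) = √(2 × 47,060 × 261 / 32) ≈ 876.17.
Cost at Q* = (D/Q*)S + (Q*/2)H = √(2DSH) ≈ £28,037.30.
Cost at Q = 300: (47,060/300)×261 + (300/2)×32 = £40,942.20 + £4,800.00 = £45,742.20.
Excess = £45,742.20 − £28,037.30 = £17,704.90.

Extra cost ≈ £17,705 per year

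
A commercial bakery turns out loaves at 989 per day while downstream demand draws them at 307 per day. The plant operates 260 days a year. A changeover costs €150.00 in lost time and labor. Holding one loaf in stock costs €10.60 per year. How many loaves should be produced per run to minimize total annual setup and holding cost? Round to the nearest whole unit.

Q* ≈ 1,810 loaves

Annual demand D = 307 × 260 = 79,820.
Production build-up factor (1 − d/p) = 1 − 307/989 = 0.6896.
Q* = √(2DS / (H(1 − d/p))) = √(2 × 79,820 × 150 / (10.6 × 0.6896)).
= √(23,946,000 / 7.3096) ≈ 1809.962.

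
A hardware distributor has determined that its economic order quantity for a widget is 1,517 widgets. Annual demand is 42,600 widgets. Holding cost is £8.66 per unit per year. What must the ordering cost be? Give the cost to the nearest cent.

S ≈ £233.91

Squaring Q* = √(2DS/H) gives Q*² = 2DS/H.
From Q* = √(2DS/H): S = Q*²H / (2D) = 1,517² × 8.66 / (2 × 42,600) = 233.9104.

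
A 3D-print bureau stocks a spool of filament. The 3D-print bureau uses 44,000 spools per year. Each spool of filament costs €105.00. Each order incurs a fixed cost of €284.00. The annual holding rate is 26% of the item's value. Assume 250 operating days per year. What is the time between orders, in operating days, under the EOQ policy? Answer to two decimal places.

Holding cost H = 0.26 × €105.00 = €27.3000 per unit per year.
Q* = √(2DS/H) = √(2 × 44,000 × 284 / 27.3) ≈ 956.80.
Cycle time = Q*/D × 250 = 956.80 / 44,000 × 250 ≈ 5.436 days.

T ≈ 5.44 days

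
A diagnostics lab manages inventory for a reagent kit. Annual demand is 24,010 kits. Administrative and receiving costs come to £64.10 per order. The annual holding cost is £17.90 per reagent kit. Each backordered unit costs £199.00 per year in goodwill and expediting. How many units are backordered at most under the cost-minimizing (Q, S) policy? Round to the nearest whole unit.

With planned backorders, Q* = √(2DS/H) · √((H+B)/B).
√(2DS/H) = √(2 × 24,010 × 64.1 / 17.9) = 414.680.
√((H+B)/B) = √((17.9+199)/199) = 1.0440.
Q* ≈ 432.929.
S* = Q* · H/(H+B) = 432.929 × 17.9/216.9 ≈ 35.728.

S* ≈ 36 kits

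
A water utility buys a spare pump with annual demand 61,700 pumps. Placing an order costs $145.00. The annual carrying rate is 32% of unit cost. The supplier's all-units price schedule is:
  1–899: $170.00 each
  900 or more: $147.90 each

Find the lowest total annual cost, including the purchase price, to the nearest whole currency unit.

Holding cost per unit per year at price C is H = 0.32·C.
Candidates are each tier's EOQ (if it falls in that tier) and each price-break quantity.
EOQ at $170.00 = 573.5 (feasible in tier 1): TC = 61,700×$170.00 + (61,700/573.5)×145 + (573.5/2)×0.32×$170.00 = $10,520,199.03.
EOQ at $147.90 = 614.9 < 900, so use break Q=900: TC = 61,700×$147.90 + (61,700/900.0)×145 + (900.0/2)×0.32×$147.90 = $9,156,668.16.
Lowest total cost among the candidates is at Q = 900.0.

TC* ≈ $9,156,668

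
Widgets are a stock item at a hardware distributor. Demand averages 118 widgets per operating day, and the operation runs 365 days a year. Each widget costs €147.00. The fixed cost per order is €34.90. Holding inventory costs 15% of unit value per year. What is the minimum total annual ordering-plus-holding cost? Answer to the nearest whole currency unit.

Annual demand D = 118 × 365 = 43,070.
Holding cost H = 0.15 × €147.00 = €22.0500 per unit per year.
Q* = √(2DS/H) = √(2 × 43,070 × 34.9 / 22.05) ≈ 369.24.
At the optimum the two cost components are equal, so total cost = 2·(Q*/2)H = Q*·H.
Minimum total = √(2DSH) = √(2 × 43,070 × 34.9 × 22.05) ≈ 8141.782.

TC* ≈ €8,142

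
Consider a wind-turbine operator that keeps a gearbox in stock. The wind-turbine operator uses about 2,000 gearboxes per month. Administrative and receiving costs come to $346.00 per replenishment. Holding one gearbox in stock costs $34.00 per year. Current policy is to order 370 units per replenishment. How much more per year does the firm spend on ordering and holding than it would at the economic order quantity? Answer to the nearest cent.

Extra cost ≈ $4,970.42 per year

Annual demand D = 2,000 × 12 = 24,000.
EOQ = √(2DS/H) = √(2 × 24,000 × 346 / 34) ≈ 698.91.
Cost at Q* = (D/Q*)S + (Q*/2)H = √(2DSH) ≈ $23,762.83.
Cost at Q = 370: (24,000/370)×346 + (370/2)×34 = $22,443.24 + $6,290.00 = $28,733.24.
Excess = $28,733.24 − $23,762.83 = $4,970.42.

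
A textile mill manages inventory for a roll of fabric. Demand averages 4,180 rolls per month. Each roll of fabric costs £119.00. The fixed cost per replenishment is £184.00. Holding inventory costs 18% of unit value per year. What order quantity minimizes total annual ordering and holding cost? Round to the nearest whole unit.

Q* ≈ 928 rolls

Annual demand D = 4,180 × 12 = 50,160.
Holding cost H = 0.18 × £119.00 = £21.4200 per unit per year.
EOQ = √(2DS / H) = √(2 × 50,160 × 184 / 21.42).
= √(18,458,880 / 21.42) = √861,759.1036 ≈ 928.310.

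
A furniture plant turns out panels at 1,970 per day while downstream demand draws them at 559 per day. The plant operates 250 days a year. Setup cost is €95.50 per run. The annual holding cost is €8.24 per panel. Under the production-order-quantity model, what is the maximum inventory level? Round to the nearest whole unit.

I_max ≈ 1,523 panels

Annual demand D = 559 × 250 = 139,750.
Production build-up factor (1 − d/p) = 1 − 559/1,970 = 0.7162.
Q* = √(2DS / (H(1 − d/p))) = √(2 × 139,750 × 95.5 / (8.24 × 0.7162)).
= √(26,692,250 / 5.9018) ≈ 2126.663.
Maximum inventory = Q*(1 − d/p) = 2126.663 × 0.7162 ≈ 1523.209.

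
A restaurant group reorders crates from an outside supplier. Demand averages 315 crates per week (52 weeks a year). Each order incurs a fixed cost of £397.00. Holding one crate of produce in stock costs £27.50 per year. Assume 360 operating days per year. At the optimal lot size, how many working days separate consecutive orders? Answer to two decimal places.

T ≈ 15.11 days

Annual demand D = 315 × 52 = 16,380.
The optimal lot size = √(2DS/H) = √(2 × 16,380 × 397 / 27.5) ≈ 687.70.
Cycle time = Q*/D × 360 = 687.70 / 16,380 × 360 ≈ 15.114 days.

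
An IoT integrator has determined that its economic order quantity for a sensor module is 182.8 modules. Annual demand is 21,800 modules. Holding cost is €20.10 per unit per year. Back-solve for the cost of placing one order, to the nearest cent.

Squaring Q* = √(2DS/H) gives Q*² = 2DS/H.
From Q* = √(2DS/H): S = Q*²H / (2D) = 182.8² × 20.1 / (2 × 21,800) = 15.4050.

S ≈ €15.41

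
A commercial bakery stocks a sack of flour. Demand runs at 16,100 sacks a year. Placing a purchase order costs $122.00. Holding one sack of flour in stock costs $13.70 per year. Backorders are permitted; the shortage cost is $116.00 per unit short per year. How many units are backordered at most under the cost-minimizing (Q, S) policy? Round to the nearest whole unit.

With planned backorders, Q* = √(2DS/H) · √((H+B)/B).
√(2DS/H) = √(2 × 16,100 × 122 / 13.7) = 535.485.
√((H+B)/B) = √((13.7+116)/116) = 1.0574.
Q* ≈ 566.224.
S* = Q* · H/(H+B) = 566.224 × 13.7/129.7 ≈ 59.809.

S* ≈ 60 sacks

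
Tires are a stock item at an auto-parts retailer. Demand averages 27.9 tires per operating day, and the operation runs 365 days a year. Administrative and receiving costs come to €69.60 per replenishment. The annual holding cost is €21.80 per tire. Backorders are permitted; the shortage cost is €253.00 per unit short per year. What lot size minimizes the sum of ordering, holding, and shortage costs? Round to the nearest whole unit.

Q* ≈ 266 tires

Annual demand D = 27.9 × 365 = 10,183.5.
With planned backorders, Q* = √(2DS/H) · √((H+B)/B).
√(2DS/H) = √(2 × 10,183.5 × 69.6 / 21.8) = 255.000.
√((H+B)/B) = √((21.8+253)/253) = 1.0422.
Q* ≈ 265.759.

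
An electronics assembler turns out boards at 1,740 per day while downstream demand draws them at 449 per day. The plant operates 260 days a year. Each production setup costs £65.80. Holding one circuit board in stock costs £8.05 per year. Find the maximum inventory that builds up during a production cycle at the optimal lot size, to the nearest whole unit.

Annual demand D = 449 × 260 = 116,740.
Production build-up factor (1 − d/p) = 1 − 449/1,740 = 0.7420.
Q* = √(2DS / (H(1 − d/p))) = √(2 × 116,740 × 65.8 / (8.05 × 0.7420)).
= √(15,362,984 / 5.9727) ≈ 1603.804.
Maximum inventory = Q*(1 − d/p) = 1603.804 × 0.7420 ≈ 1189.949.

I_max ≈ 1,190 boards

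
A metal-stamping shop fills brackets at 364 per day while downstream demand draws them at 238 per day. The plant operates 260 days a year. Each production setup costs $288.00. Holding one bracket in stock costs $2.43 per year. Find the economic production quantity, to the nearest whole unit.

Annual demand D = 238 × 260 = 61,880.
Production build-up factor (1 − d/p) = 1 − 238/364 = 0.3462.
Q* = √(2DS / (H(1 − d/p))) = √(2 × 61,880 × 288 / (2.43 × 0.3462)).
= √(35,642,880 / 0.8412) ≈ 6509.516.

Q* ≈ 6,510 brackets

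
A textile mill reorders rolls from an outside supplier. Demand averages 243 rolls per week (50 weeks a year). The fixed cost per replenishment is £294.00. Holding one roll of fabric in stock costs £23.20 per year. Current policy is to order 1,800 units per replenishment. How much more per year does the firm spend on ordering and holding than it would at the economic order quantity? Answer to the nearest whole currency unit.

Extra cost ≈ £9,990 per year

Annual demand D = 243 × 50 = 12,150.
EOQ = √(2DS/H) = √(2 × 12,150 × 294 / 23.2) ≈ 554.92.
Cost at Q* = (D/Q*)S + (Q*/2)H = √(2DSH) ≈ £12,874.22.
Cost at Q = 1,800: (12,150/1,800)×294 + (1,800/2)×23.2 = £1,984.50 + £20,880.00 = £22,864.50.
Excess = £22,864.50 − £12,874.22 = £9,990.28.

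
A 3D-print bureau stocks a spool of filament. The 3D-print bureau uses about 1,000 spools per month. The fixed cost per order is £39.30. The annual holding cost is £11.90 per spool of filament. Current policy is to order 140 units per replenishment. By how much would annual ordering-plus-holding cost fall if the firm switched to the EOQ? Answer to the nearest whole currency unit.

Annual demand D = 1,000 × 12 = 12,000.
EOQ = √(2DS/H) = √(2 × 12,000 × 39.3 / 11.9) ≈ 281.53.
Cost at Q* = (D/Q*)S + (Q*/2)H = √(2DSH) ≈ £3,350.24.
Cost at Q = 140: (12,000/140)×39.3 + (140/2)×11.9 = £3,368.57 + £833.00 = £4,201.57.
Excess = £4,201.57 − £3,350.24 = £851.34.

Extra cost ≈ £851 per year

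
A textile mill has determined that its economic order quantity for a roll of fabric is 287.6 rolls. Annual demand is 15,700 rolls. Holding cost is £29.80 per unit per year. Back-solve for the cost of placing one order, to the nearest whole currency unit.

The basic EOQ model gives Q* = √(2DS/H); rearrange for the unknown.
From Q* = √(2DS/H): S = Q*²H / (2D) = 287.6² × 29.8 / (2 × 15,700) = 78.4990.

S ≈ £78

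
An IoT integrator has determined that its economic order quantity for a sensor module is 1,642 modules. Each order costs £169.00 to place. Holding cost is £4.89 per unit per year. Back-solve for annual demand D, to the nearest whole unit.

Invert the EOQ relation Q*² = 2DS/H.
From Q* = √(2DS/H): D = Q*²H / (2S) = 1,642² × 4.89 / (2 × 169) = 39006.633.

D ≈ 39,007 modules per year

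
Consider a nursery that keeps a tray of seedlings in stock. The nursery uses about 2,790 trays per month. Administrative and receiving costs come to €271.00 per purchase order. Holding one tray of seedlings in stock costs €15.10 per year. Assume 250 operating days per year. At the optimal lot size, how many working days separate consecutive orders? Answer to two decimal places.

Annual demand D = 2,790 × 12 = 33,480.
Q* = √(2DS/H) = √(2 × 33,480 × 271 / 15.1) ≈ 1096.24.
Cycle time = Q*/D × 250 = 1096.24 / 33,480 × 250 ≈ 8.186 days.

T ≈ 8.19 days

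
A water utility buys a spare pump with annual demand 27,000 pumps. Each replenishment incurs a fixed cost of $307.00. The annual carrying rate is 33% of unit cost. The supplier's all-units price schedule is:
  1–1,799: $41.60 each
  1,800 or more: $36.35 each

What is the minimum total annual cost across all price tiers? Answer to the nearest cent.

TC* ≈ $996,850.95

Holding cost per unit per year at price C is H = 0.33·C.
Evaluate total cost at each tier's feasible EOQ or, if the EOQ is below the tier, at the tier's minimum quantity.
EOQ at $41.60 = 1098.9 (feasible in tier 1): TC = 27,000×$41.60 + (27,000/1098.9)×307 + (1098.9/2)×0.33×$41.60 = $1,138,285.85.
EOQ at $36.35 = 1175.6 < 1800, so use break Q=1800: TC = 27,000×$36.35 + (27,000/1800.0)×307 + (1800.0/2)×0.33×$36.35 = $996,850.95.
Lowest total cost among the candidates is at Q = 1800.0.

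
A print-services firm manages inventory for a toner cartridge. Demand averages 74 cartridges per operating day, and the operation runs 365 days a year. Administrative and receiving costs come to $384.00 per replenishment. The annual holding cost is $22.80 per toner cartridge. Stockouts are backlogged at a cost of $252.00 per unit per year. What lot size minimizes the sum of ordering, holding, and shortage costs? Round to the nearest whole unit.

Q* ≈ 996 cartridges

Annual demand D = 74 × 365 = 27,010.
With planned backorders, Q* = √(2DS/H) · √((H+B)/B).
√(2DS/H) = √(2 × 27,010 × 384 / 22.8) = 953.840.
√((H+B)/B) = √((22.8+252)/252) = 1.0443.
Q* ≈ 996.056.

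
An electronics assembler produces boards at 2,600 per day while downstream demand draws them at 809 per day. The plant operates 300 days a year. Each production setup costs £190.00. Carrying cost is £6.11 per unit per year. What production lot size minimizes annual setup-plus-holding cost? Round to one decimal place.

Annual demand D = 809 × 300 = 242,700.
Production build-up factor (1 − d/p) = 1 − 809/2,600 = 0.6888.
Q* = √(2DS / (H(1 − d/p))) = √(2 × 242,700 × 190 / (6.11 × 0.6888)).
= √(92,226,000 / 4.2089) ≈ 4681.068.

Q* ≈ 4,681.1 boards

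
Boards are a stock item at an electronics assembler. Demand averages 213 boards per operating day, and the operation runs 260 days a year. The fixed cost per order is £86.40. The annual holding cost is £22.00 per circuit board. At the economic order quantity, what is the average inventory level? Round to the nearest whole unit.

Average inventory ≈ 330 boards

Annual demand D = 213 × 260 = 55,380.
Q* = √(2DS/H) = √(2 × 55,380 × 86.4 / 22) ≈ 659.53.
Average inventory = Q*/2 ≈ 659.53 / 2 = 329.767.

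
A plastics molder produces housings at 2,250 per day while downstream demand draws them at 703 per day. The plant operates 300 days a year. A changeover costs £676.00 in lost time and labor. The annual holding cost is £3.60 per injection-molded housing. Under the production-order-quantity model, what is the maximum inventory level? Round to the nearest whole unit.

Annual demand D = 703 × 300 = 210,900.
Production build-up factor (1 − d/p) = 1 − 703/2,250 = 0.6876.
Q* = √(2DS / (H(1 − d/p))) = √(2 × 210,900 × 676 / (3.6 × 0.6876)).
= √(285,136,800 / 2.4752) ≈ 10733.009.
Maximum inventory = Q*(1 − d/p) = 10733.009 × 0.6876 ≈ 7379.540.

I_max ≈ 7,380 housings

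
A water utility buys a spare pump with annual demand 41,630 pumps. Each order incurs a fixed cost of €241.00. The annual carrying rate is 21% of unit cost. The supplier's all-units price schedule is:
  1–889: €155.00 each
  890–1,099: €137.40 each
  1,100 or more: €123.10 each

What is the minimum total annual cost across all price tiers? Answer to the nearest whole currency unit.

TC* ≈ €5,147,992

Holding cost per unit per year at price C is H = 0.21·C.
Evaluate total cost at each tier's feasible EOQ or, if the EOQ is below the tier, at the tier's minimum quantity.
EOQ at €155.00 = 785.1 (feasible in tier 1): TC = 41,630×€155.00 + (41,630/785.1)×241 + (785.1/2)×0.21×€155.00 = €6,478,206.55.
EOQ at €137.40 = 833.9 < 890, so use break Q=890: TC = 41,630×€137.40 + (41,630/890.0)×241 + (890.0/2)×0.21×€137.40 = €5,744,074.87.
EOQ at €123.10 = 881.0 < 1100, so use break Q=1100: TC = 41,630×€123.10 + (41,630/1100.0)×241 + (1100.0/2)×0.21×€123.10 = €5,147,991.80.
Lowest total cost among the candidates is at Q = 1100.0.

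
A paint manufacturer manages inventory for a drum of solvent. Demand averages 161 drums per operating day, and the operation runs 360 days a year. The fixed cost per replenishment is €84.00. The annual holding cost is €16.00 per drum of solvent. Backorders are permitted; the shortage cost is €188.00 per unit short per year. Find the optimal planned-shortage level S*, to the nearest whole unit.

Annual demand D = 161 × 360 = 57,960.
With planned backorders, Q* = √(2DS/H) · √((H+B)/B).
√(2DS/H) = √(2 × 57,960 × 84 / 16) = 780.115.
√((H+B)/B) = √((16+188)/188) = 1.0417.
Q* ≈ 812.634.
S* = Q* · H/(H+B) = 812.634 × 16/204 ≈ 63.736.

S* ≈ 64 drums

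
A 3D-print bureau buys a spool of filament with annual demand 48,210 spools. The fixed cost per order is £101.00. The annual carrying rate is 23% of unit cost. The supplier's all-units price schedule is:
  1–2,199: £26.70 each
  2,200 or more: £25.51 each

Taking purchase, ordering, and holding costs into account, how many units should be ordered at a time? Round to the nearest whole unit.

Holding cost per unit per year at price C is H = 0.23·C.
For each price level, check whether its EOQ is feasible; otherwise the best quantity at that price is the breakpoint.
EOQ at £26.70 = 1259.3 (feasible in tier 1): TC = 48,210×£26.70 + (48,210/1259.3)×101 + (1259.3/2)×0.23×£26.70 = £1,294,940.28.
EOQ at £25.51 = 1288.3 < 2200, so use break Q=2200: TC = 48,210×£25.51 + (48,210/2200.0)×101 + (2200.0/2)×0.23×£25.51 = £1,238,504.41.
Lowest total cost is £1,238,504.41 at Q = 2200.0.

Q* ≈ 2,200 spools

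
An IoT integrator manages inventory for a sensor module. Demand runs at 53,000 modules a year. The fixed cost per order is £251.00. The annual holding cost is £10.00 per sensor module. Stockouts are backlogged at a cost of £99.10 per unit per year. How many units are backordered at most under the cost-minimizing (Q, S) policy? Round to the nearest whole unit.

With planned backorders, Q* = √(2DS/H) · √((H+B)/B).
√(2DS/H) = √(2 × 53,000 × 251 / 10) = 1631.135.
√((H+B)/B) = √((10+99.1)/99.1) = 1.0492.
Q* ≈ 1711.454.
S* = Q* · H/(H+B) = 1711.454 × 10/109.1 ≈ 156.870.

S* ≈ 157 modules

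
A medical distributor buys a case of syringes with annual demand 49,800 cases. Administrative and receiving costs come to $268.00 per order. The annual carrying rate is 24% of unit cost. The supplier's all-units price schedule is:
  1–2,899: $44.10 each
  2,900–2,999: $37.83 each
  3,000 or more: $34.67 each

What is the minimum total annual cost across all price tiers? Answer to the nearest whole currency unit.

Holding cost per unit per year at price C is H = 0.24·C.
For each price level, check whether its EOQ is feasible; otherwise the best quantity at that price is the breakpoint.
EOQ at $44.10 = 1588.1 (feasible in tier 1): TC = 49,800×$44.10 + (49,800/1588.1)×268 + (1588.1/2)×0.24×$44.10 = $2,212,988.23.
EOQ at $37.83 = 1714.6 < 2900, so use break Q=2900: TC = 49,800×$37.83 + (49,800/2900.0)×268 + (2900.0/2)×0.24×$37.83 = $1,901,701.05.
EOQ at $34.67 = 1791.1 < 3000, so use break Q=3000: TC = 49,800×$34.67 + (49,800/3000.0)×268 + (3000.0/2)×0.24×$34.67 = $1,743,496.00.
Lowest total cost among the candidates is at Q = 3000.0.

TC* ≈ $1,743,496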